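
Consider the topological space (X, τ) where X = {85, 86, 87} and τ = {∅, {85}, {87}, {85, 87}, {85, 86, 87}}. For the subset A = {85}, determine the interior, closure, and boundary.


int(A) = {85}, cl(A) = {85, 86}, ∂A = {86}.

Closed sets in (X, τ) are complements of opens:
  closed(X, τ) = {∅, {86}, {85, 86}, {86, 87}, {85, 86, 87}}.
int(A) = ⋃ {U ∈ τ : U ⊆ A}. Opens contained in A: ∅, {85}.
Taking the union of these: int(A) = {85}.
cl(A) = ⋂ {C closed : A ⊆ C}. Closed sets containing A: {85, 86}, {85, 86, 87}.
Intersecting these: cl(A) = {85, 86}.
∂A = cl(A) ∖ int(A) = {85, 86} ∖ {85} = {86}.


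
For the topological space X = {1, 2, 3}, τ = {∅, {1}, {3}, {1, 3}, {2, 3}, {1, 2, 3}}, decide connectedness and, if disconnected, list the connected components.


(X, τ) is disconnected; components = [{1}, {2, 3}].

Find clopen sets (U ∈ τ with X ∖ U ∈ τ):
  U = ∅, X ∖ U = {1, 2, 3} — both open, so U is clopen.
  U = {1}, X ∖ U = {2, 3} — both open, so U is clopen.
  U = {2, 3}, X ∖ U = {1} — both open, so U is clopen.
  U = {1, 2, 3}, X ∖ U = ∅ — both open, so U is clopen.
Nontrivial clopen(s) exist: e.g. {2, 3}. So (X, τ) is disconnected.
Compute connected components by grouping points that agree on all clopens:
  component: {1}
  component: {2, 3}


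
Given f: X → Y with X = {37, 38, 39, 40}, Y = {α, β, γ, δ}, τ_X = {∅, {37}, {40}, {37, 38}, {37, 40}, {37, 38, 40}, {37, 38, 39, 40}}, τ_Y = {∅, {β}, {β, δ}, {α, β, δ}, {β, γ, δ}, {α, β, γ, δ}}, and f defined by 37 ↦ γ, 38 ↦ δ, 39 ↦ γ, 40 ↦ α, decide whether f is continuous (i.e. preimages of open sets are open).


f is NOT continuous.

Compute f^{-1}(U) for each U ∈ τ_Y:
  U = ∅: f^{-1}(U) = ∅ ∈ τ_X ✓.
  U = {β}: f^{-1}(U) = ∅ ∈ τ_X ✓.
  U = {β, δ}: f^{-1}(U) = {38} ∉ τ_X ✗.
  U = {α, β, δ}: f^{-1}(U) = {38, 40} ∉ τ_X ✗.
  U = {β, γ, δ}: f^{-1}(U) = {37, 38, 39} ∉ τ_X ✗.
  U = {α, β, γ, δ}: f^{-1}(U) = {37, 38, 39, 40} ∈ τ_X ✓.
Found U = {β, δ} with f^{-1}(U) = {38} not in τ_X. Therefore f is NOT continuous.


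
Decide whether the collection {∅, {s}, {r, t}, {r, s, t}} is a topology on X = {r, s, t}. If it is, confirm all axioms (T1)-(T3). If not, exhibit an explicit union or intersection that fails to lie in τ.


τ IS a topology on X.

Axiom (T1): ∅ ∈ τ? Yes; X ∈ τ? Yes.
Axiom (T2/T3): check pairwise unions and intersections of members of τ.
All pairwise intersections and unions checked — each lies in τ. Therefore τ satisfies (T1), (T2), (T3): it IS a topology on X.


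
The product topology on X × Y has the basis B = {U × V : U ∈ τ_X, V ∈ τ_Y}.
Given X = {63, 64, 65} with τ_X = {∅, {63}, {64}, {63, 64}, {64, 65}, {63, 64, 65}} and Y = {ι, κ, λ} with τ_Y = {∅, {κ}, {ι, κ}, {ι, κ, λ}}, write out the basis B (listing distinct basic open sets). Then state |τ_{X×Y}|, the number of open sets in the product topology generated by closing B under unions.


Basis B = {∅ × ∅, {63} × {κ}, {64} × {κ}, {63} × {ι, κ}, {63, 64} × {κ}, {64} × {ι, κ}, {64, 65} × {κ}, {63} × {ι, κ, λ}, {63, 64, 65} × {κ}, {64} × {ι, κ, λ}, {63, 64} × {ι, κ}, {64, 65} × {ι, κ}, {63, 64} × {ι, κ, λ}, {63, 64, 65} × {ι, κ}, {64, 65} × {ι, κ, λ}, {63, 64, 65} × {ι, κ, λ}}; |τ_{X×Y}| = 40.

Enumerate products U × V with U ∈ τ_X, V ∈ τ_Y (deduplicated):
  ∅ × ∅ = {} (∅)
  {63} × {κ} = {(63,κ)}
  {64} × {κ} = {(64,κ)}
  {63} × {ι, κ} = {(63,ι), (63,κ)}
  {63, 64} × {κ} = {(63,κ), (64,κ)}
  {64} × {ι, κ} = {(64,ι), (64,κ)}
  {64, 65} × {κ} = {(64,κ), (65,κ)}
  {63} × {ι, κ, λ} = {(63,ι), (63,κ), (63,λ)}
  {63, 64, 65} × {κ} = {(63,κ), (64,κ), (65,κ)}
  {64} × {ι, κ, λ} = {(64,ι), (64,κ), (64,λ)}
  {63, 64} × {ι, κ} = {(63,ι), (63,κ), (64,ι), (64,κ)}
  {64, 65} × {ι, κ} = {(64,ι), (64,κ), (65,ι), (65,κ)}
  {63, 64} × {ι, κ, λ} = {(63,ι), (63,κ), (63,λ), (64,ι), (64,κ), (64,λ)}
  {63, 64, 65} × {ι, κ} = {(63,ι), (63,κ), (64,ι), (64,κ), (65,ι), (65,κ)}
  {64, 65} × {ι, κ, λ} = {(64,ι), (64,κ), (64,λ), (65,ι), (65,κ), (65,λ)}
  {63, 64, 65} × {ι, κ, λ} = {(63,ι), (63,κ), (63,λ), (64,ι), (64,κ), (64,λ), (65,ι), (65,κ), (65,λ)}
These 16 distinct sets form the basis B.
Close under arbitrary unions to get τ_{X×Y}; counting gives |τ_{X×Y}| = 40.


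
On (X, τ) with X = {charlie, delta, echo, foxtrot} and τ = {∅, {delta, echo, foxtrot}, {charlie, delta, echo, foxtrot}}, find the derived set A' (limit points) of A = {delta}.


A' = {charlie, echo, foxtrot}

For each x ∈ X, list the open sets U ∈ τ with x ∈ U, then check whether U ∩ (A ∖ {x}) ≠ ∅ for every such U.
  x = charlie: opens ∋ x are {charlie, delta, echo, foxtrot}; each meets A ∖ {charlie}, so x IS a limit point.
  x = delta: open {delta, echo, foxtrot} ∋ x has {delta, echo, foxtrot} ∩ (A ∖ {delta}) = ∅, so x is NOT a limit point.
  x = echo: opens ∋ x are {delta, echo, foxtrot}, {charlie, delta, echo, foxtrot}; each meets A ∖ {echo}, so x IS a limit point.
  x = foxtrot: opens ∋ x are {delta, echo, foxtrot}, {charlie, delta, echo, foxtrot}; each meets A ∖ {foxtrot}, so x IS a limit point.
Collecting: A' = {charlie, echo, foxtrot}.


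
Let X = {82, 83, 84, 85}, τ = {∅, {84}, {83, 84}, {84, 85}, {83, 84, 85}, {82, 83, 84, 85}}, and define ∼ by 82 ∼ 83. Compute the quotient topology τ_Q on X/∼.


X/∼ = {[82=83], [84], [85]}; |τ_Q| = 4.

Equivalence classes: [82=83], [84], [85].
Quotient map π: X → X/∼ sends 82 ↦ [82=83], 83 ↦ [82=83], 84 ↦ [84], 85 ↦ [85].
For each subset V ⊆ X/∼, compute π^{-1}(V) ⊆ X and check whether π^{-1}(V) ∈ τ. V is open in τ_Q iff π^{-1}(V) ∈ τ.
  V = {}: π^{-1}(V) = ∅ ∈ τ ✓.
  V = {[82=83]}: π^{-1}(V) = {82, 83} ∉ τ ✗.
  V = {[84]}: π^{-1}(V) = {84} ∈ τ ✓.
  V = {[82=83], [84]}: π^{-1}(V) = {82, 83, 84} ∉ τ ✗.
  V = {[85]}: π^{-1}(V) = {85} ∉ τ ✗.
  V = {[82=83], [85]}: π^{-1}(V) = {82, 83, 85} ∉ τ ✗.
  V = {[84], [85]}: π^{-1}(V) = {84, 85} ∈ τ ✓.
  V = {[82=83], [84], [85]}: π^{-1}(V) = {82, 83, 84, 85} ∈ τ ✓.
Open sets in the quotient: τ_Q = {{}, {[84]}, {[84], [85]}, {[82=83], [84], [85]}} (4 elements).


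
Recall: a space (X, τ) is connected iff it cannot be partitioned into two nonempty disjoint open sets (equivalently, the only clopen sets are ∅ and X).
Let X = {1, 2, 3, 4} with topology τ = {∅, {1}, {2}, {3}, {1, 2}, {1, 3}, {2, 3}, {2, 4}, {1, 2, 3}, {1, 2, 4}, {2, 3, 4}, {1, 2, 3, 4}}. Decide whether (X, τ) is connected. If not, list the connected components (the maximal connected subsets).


(X, τ) is disconnected; components = [{1}, {3}, {2, 4}].

Find clopen sets (U ∈ τ with X ∖ U ∈ τ):
  U = ∅, X ∖ U = {1, 2, 3, 4} — both open, so U is clopen.
  U = {1}, X ∖ U = {2, 3, 4} — both open, so U is clopen.
  U = {3}, X ∖ U = {1, 2, 4} — both open, so U is clopen.
  U = {1, 3}, X ∖ U = {2, 4} — both open, so U is clopen.
  U = {2, 4}, X ∖ U = {1, 3} — both open, so U is clopen.
  U = {1, 2, 4}, X ∖ U = {3} — both open, so U is clopen.
  U = {2, 3, 4}, X ∖ U = {1} — both open, so U is clopen.
  U = {1, 2, 3, 4}, X ∖ U = ∅ — both open, so U is clopen.
Nontrivial clopen(s) exist: e.g. {2, 3, 4}. So (X, τ) is disconnected.
Compute connected components by grouping points that agree on all clopens:
  component: {1}
  component: {3}
  component: {2, 4}


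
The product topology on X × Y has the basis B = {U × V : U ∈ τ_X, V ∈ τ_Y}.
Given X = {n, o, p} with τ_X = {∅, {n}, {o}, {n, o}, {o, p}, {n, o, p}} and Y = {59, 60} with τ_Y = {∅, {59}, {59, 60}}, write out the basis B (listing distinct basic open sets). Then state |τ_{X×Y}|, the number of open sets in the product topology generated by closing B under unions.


Basis B = {∅ × ∅, {n} × {59}, {o} × {59}, {n} × {59, 60}, {n, o} × {59}, {o} × {59, 60}, {o, p} × {59}, {n, o, p} × {59}, {n, o} × {59, 60}, {o, p} × {59, 60}, {n, o, p} × {59, 60}}; |τ_{X×Y}| = 18.

Enumerate products U × V with U ∈ τ_X, V ∈ τ_Y (deduplicated):
  ∅ × ∅ = {} (∅)
  {n} × {59} = {(n,59)}
  {o} × {59} = {(o,59)}
  {n} × {59, 60} = {(n,59), (n,60)}
  {n, o} × {59} = {(n,59), (o,59)}
  {o} × {59, 60} = {(o,59), (o,60)}
  {o, p} × {59} = {(o,59), (p,59)}
  {n, o, p} × {59} = {(n,59), (o,59), (p,59)}
  {n, o} × {59, 60} = {(n,59), (n,60), (o,59), (o,60)}
  {o, p} × {59, 60} = {(o,59), (o,60), (p,59), (p,60)}
  {n, o, p} × {59, 60} = {(n,59), (n,60), (o,59), (o,60), (p,59), (p,60)}
These 11 distinct sets form the basis B.
Close under arbitrary unions to get τ_{X×Y}; counting gives |τ_{X×Y}| = 18.


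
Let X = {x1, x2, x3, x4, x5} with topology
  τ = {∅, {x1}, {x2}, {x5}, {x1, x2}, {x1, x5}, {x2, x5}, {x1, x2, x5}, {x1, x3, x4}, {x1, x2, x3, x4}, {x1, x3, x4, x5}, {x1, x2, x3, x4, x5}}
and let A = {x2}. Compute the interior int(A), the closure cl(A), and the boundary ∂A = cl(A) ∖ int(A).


int(A) = {x2}, cl(A) = {x2}, ∂A = ∅.

Closed sets in (X, τ) are complements of opens:
  closed(X, τ) = {∅, {x2}, {x5}, {x2, x5}, {x3, x4}, {x1, x3, x4}, {x2, x3, x4}, {x3, x4, x5}, {x1, x2, x3, x4}, {x1, x3, x4, x5}, {x2, x3, x4, x5}, {x1, x2, x3, x4, x5}}.
int(A) = ⋃ {U ∈ τ : U ⊆ A}. Opens contained in A: ∅, {x2}.
Taking the union of these: int(A) = {x2}.
cl(A) = ⋂ {C closed : A ⊆ C}. Closed sets containing A: {x2}, {x2, x5}, {x2, x3, x4}, {x1, x2, x3, x4}, {x2, x3, x4, x5}, {x1, x2, x3, x4, x5}.
Intersecting these: cl(A) = {x2}.
∂A = cl(A) ∖ int(A) = {x2} ∖ {x2} = ∅.


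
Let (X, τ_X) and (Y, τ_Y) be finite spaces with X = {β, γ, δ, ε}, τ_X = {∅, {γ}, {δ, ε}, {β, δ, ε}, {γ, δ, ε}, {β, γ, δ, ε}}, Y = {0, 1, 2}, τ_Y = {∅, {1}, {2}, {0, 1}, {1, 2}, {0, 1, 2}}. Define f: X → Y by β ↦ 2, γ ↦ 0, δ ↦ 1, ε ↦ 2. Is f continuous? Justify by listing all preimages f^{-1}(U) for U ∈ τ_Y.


f is NOT continuous.

Compute f^{-1}(U) for each U ∈ τ_Y:
  U = ∅: f^{-1}(U) = ∅ ∈ τ_X ✓.
  U = {1}: f^{-1}(U) = {δ} ∉ τ_X ✗.
  U = {2}: f^{-1}(U) = {β, ε} ∉ τ_X ✗.
  U = {0, 1}: f^{-1}(U) = {γ, δ} ∉ τ_X ✗.
  U = {1, 2}: f^{-1}(U) = {β, δ, ε} ∈ τ_X ✓.
  U = {0, 1, 2}: f^{-1}(U) = {β, γ, δ, ε} ∈ τ_X ✓.
Found U = {1} with f^{-1}(U) = {δ} not in τ_X. Therefore f is NOT continuous.


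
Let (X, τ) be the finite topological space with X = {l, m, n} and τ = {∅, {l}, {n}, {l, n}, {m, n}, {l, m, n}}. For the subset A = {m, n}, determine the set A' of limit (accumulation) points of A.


A' = {m}

For each x ∈ X, list the open sets U ∈ τ with x ∈ U, then check whether U ∩ (A ∖ {x}) ≠ ∅ for every such U.
  x = l: open {l} ∋ x has {l} ∩ (A ∖ {l}) = ∅, so x is NOT a limit point.
  x = m: opens ∋ x are {m, n}, {l, m, n}; each meets A ∖ {m}, so x IS a limit point.
  x = n: open {n} ∋ x has {n} ∩ (A ∖ {n}) = ∅, so x is NOT a limit point.
Collecting: A' = {m}.


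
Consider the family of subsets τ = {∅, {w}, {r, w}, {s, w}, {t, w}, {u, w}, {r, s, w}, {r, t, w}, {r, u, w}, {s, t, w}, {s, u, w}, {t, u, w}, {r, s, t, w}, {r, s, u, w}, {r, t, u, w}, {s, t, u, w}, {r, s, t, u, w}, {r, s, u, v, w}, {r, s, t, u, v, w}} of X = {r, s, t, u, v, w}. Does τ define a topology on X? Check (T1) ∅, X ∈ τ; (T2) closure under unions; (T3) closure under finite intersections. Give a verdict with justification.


τ IS a topology on X.

Axiom (T1): ∅ ∈ τ? Yes; X ∈ τ? Yes.
Axiom (T2/T3): check pairwise unions and intersections of members of τ.
All pairwise intersections and unions checked — each lies in τ. Therefore τ satisfies (T1), (T2), (T3): it IS a topology on X.


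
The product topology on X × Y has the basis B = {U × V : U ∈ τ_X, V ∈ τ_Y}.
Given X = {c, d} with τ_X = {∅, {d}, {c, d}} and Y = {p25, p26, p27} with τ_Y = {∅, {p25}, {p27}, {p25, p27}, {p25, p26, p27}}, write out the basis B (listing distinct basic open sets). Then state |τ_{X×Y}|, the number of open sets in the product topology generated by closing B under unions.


Basis B = {∅ × ∅, {d} × {p25}, {d} × {p27}, {c, d} × {p25}, {c, d} × {p27}, {d} × {p25, p27}, {d} × {p25, p26, p27}, {c, d} × {p25, p27}, {c, d} × {p25, p26, p27}}; |τ_{X×Y}| = 14.

Enumerate products U × V with U ∈ τ_X, V ∈ τ_Y (deduplicated):
  ∅ × ∅ = {} (∅)
  {d} × {p25} = {(d,p25)}
  {d} × {p27} = {(d,p27)}
  {c, d} × {p25} = {(c,p25), (d,p25)}
  {c, d} × {p27} = {(c,p27), (d,p27)}
  {d} × {p25, p27} = {(d,p25), (d,p27)}
  {d} × {p25, p26, p27} = {(d,p25), (d,p26), (d,p27)}
  {c, d} × {p25, p27} = {(c,p25), (c,p27), (d,p25), (d,p27)}
  {c, d} × {p25, p26, p27} = {(c,p25), (c,p26), (c,p27), (d,p25), (d,p26), (d,p27)}
These 9 distinct sets form the basis B.
Close under arbitrary unions to get τ_{X×Y}; counting gives |τ_{X×Y}| = 14.


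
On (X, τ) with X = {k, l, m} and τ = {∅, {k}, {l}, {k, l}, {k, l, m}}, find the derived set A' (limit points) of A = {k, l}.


A' = {m}

For each x ∈ X, list the open sets U ∈ τ with x ∈ U, then check whether U ∩ (A ∖ {x}) ≠ ∅ for every such U.
  x = k: open {k} ∋ x has {k} ∩ (A ∖ {k}) = ∅, so x is NOT a limit point.
  x = l: open {l} ∋ x has {l} ∩ (A ∖ {l}) = ∅, so x is NOT a limit point.
  x = m: opens ∋ x are {k, l, m}; each meets A ∖ {m}, so x IS a limit point.
Collecting: A' = {m}.


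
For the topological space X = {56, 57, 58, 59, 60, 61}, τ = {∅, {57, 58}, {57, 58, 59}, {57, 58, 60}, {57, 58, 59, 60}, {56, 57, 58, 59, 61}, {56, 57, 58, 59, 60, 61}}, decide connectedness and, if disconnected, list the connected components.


(X, τ) is connected.

Find clopen sets (U ∈ τ with X ∖ U ∈ τ):
  U = ∅, X ∖ U = {56, 57, 58, 59, 60, 61} — both open, so U is clopen.
  U = {56, 57, 58, 59, 60, 61}, X ∖ U = ∅ — both open, so U is clopen.
Only trivial clopens (∅ and X) exist, so (X, τ) is connected.
Compute connected components by grouping points that agree on all clopens:
  component: {56, 57, 58, 59, 60, 61}


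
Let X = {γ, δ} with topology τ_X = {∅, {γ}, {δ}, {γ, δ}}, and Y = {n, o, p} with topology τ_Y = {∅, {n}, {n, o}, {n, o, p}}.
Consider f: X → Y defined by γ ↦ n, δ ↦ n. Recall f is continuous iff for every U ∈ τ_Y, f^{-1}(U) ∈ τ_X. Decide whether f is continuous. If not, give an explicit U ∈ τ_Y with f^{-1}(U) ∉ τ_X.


f IS continuous.

Compute f^{-1}(U) for each U ∈ τ_Y:
  U = ∅: f^{-1}(U) = ∅ ∈ τ_X ✓.
  U = {n}: f^{-1}(U) = {γ, δ} ∈ τ_X ✓.
  U = {n, o}: f^{-1}(U) = {γ, δ} ∈ τ_X ✓.
  U = {n, o, p}: f^{-1}(U) = {γ, δ} ∈ τ_X ✓.
Every preimage lies in τ_X, so f IS continuous.


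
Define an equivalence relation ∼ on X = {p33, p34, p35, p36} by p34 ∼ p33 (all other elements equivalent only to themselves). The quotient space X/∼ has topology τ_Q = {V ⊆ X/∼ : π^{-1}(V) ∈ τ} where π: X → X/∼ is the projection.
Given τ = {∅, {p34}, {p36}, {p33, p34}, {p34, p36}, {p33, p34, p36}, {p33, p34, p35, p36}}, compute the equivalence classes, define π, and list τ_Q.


X/∼ = {[p33=p34], [p35], [p36]}; |τ_Q| = 5.

Equivalence classes: [p33=p34], [p35], [p36].
Quotient map π: X → X/∼ sends p33 ↦ [p33=p34], p34 ↦ [p33=p34], p35 ↦ [p35], p36 ↦ [p36].
For each subset V ⊆ X/∼, compute π^{-1}(V) ⊆ X and check whether π^{-1}(V) ∈ τ. V is open in τ_Q iff π^{-1}(V) ∈ τ.
  V = {}: π^{-1}(V) = ∅ ∈ τ ✓.
  V = {[p33=p34]}: π^{-1}(V) = {p33, p34} ∈ τ ✓.
  V = {[p35]}: π^{-1}(V) = {p35} ∉ τ ✗.
  V = {[p33=p34], [p35]}: π^{-1}(V) = {p33, p34, p35} ∉ τ ✗.
  V = {[p36]}: π^{-1}(V) = {p36} ∈ τ ✓.
  V = {[p33=p34], [p36]}: π^{-1}(V) = {p33, p34, p36} ∈ τ ✓.
  V = {[p35], [p36]}: π^{-1}(V) = {p35, p36} ∉ τ ✗.
  V = {[p33=p34], [p35], [p36]}: π^{-1}(V) = {p33, p34, p35, p36} ∈ τ ✓.
Open sets in the quotient: τ_Q = {{}, {[p33=p34]}, {[p36]}, {[p33=p34], [p36]}, {[p33=p34], [p35], [p36]}} (5 elements).


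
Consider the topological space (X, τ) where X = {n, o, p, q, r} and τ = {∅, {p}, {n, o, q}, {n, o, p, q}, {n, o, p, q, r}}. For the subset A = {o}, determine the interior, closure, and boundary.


int(A) = ∅, cl(A) = {n, o, q, r}, ∂A = {n, o, q, r}.

Closed sets in (X, τ) are complements of opens:
  closed(X, τ) = {∅, {r}, {p, r}, {n, o, q, r}, {n, o, p, q, r}}.
int(A) = ⋃ {U ∈ τ : U ⊆ A}. Opens contained in A: ∅.
Taking the union of these: int(A) = ∅.
cl(A) = ⋂ {C closed : A ⊆ C}. Closed sets containing A: {n, o, q, r}, {n, o, p, q, r}.
Intersecting these: cl(A) = {n, o, q, r}.
∂A = cl(A) ∖ int(A) = {n, o, q, r} ∖ ∅ = {n, o, q, r}.


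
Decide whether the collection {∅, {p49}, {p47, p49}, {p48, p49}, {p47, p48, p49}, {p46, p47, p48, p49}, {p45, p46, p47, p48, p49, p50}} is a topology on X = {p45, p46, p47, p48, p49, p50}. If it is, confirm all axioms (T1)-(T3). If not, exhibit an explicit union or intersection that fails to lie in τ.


τ IS a topology on X.

Axiom (T1): ∅ ∈ τ? Yes; X ∈ τ? Yes.
Axiom (T2/T3): check pairwise unions and intersections of members of τ.
All pairwise intersections and unions checked — each lies in τ. Therefore τ satisfies (T1), (T2), (T3): it IS a topology on X.


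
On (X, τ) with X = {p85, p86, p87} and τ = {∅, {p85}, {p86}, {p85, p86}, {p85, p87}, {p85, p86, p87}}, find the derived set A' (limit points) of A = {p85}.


A' = {p87}

For each x ∈ X, list the open sets U ∈ τ with x ∈ U, then check whether U ∩ (A ∖ {x}) ≠ ∅ for every such U.
  x = p85: open {p85} ∋ x has {p85} ∩ (A ∖ {p85}) = ∅, so x is NOT a limit point.
  x = p86: open {p86} ∋ x has {p86} ∩ (A ∖ {p86}) = ∅, so x is NOT a limit point.
  x = p87: opens ∋ x are {p85, p87}, {p85, p86, p87}; each meets A ∖ {p87}, so x IS a limit point.
Collecting: A' = {p87}.


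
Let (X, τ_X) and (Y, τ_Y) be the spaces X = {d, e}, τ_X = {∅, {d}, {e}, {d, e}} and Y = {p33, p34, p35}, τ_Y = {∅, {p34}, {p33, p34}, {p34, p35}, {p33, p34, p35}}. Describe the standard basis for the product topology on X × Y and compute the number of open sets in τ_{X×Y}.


Basis B = {∅ × ∅, {d} × {p34}, {e} × {p34}, {d} × {p33, p34}, {d} × {p34, p35}, {d, e} × {p34}, {e} × {p33, p34}, {e} × {p34, p35}, {d} × {p33, p34, p35}, {e} × {p33, p34, p35}, {d, e} × {p33, p34}, {d, e} × {p34, p35}, {d, e} × {p33, p34, p35}}; |τ_{X×Y}| = 25.

Enumerate products U × V with U ∈ τ_X, V ∈ τ_Y (deduplicated):
  ∅ × ∅ = {} (∅)
  {d} × {p34} = {(d,p34)}
  {e} × {p34} = {(e,p34)}
  {d} × {p33, p34} = {(d,p33), (d,p34)}
  {d} × {p34, p35} = {(d,p34), (d,p35)}
  {d, e} × {p34} = {(d,p34), (e,p34)}
  {e} × {p33, p34} = {(e,p33), (e,p34)}
  {e} × {p34, p35} = {(e,p34), (e,p35)}
  {d} × {p33, p34, p35} = {(d,p33), (d,p34), (d,p35)}
  {e} × {p33, p34, p35} = {(e,p33), (e,p34), (e,p35)}
  {d, e} × {p33, p34} = {(d,p33), (d,p34), (e,p33), (e,p34)}
  {d, e} × {p34, p35} = {(d,p34), (d,p35), (e,p34), (e,p35)}
  {d, e} × {p33, p34, p35} = {(d,p33), (d,p34), (d,p35), (e,p33), (e,p34), (e,p35)}
These 13 distinct sets form the basis B.
Close under arbitrary unions to get τ_{X×Y}; counting gives |τ_{X×Y}| = 25.


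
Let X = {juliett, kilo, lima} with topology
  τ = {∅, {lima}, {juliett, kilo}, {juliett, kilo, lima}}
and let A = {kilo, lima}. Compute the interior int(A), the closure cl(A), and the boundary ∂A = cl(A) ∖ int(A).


int(A) = {lima}, cl(A) = {juliett, kilo, lima}, ∂A = {juliett, kilo}.

Closed sets in (X, τ) are complements of opens:
  closed(X, τ) = {∅, {lima}, {juliett, kilo}, {juliett, kilo, lima}}.
int(A) = ⋃ {U ∈ τ : U ⊆ A}. Opens contained in A: ∅, {lima}.
Taking the union of these: int(A) = {lima}.
cl(A) = ⋂ {C closed : A ⊆ C}. Closed sets containing A: {juliett, kilo, lima}.
Intersecting these: cl(A) = {juliett, kilo, lima}.
∂A = cl(A) ∖ int(A) = {juliett, kilo, lima} ∖ {lima} = {juliett, kilo}.


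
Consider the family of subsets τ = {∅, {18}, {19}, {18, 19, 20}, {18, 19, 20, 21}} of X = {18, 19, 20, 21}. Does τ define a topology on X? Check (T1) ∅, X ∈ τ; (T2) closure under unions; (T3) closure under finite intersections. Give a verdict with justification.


τ is NOT a topology on X.

Axiom (T1): ∅ ∈ τ? Yes; X ∈ τ? Yes.
Axiom (T2/T3): check pairwise unions and intersections of members of τ.
Counterexample for (T2): {18} ∪ {19} = {18, 19} ∉ τ. Therefore τ is NOT a topology.


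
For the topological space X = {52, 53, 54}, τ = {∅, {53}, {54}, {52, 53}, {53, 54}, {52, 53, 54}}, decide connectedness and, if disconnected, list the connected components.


(X, τ) is disconnected; components = [{54}, {52, 53}].

Find clopen sets (U ∈ τ with X ∖ U ∈ τ):
  U = ∅, X ∖ U = {52, 53, 54} — both open, so U is clopen.
  U = {54}, X ∖ U = {52, 53} — both open, so U is clopen.
  U = {52, 53}, X ∖ U = {54} — both open, so U is clopen.
  U = {52, 53, 54}, X ∖ U = ∅ — both open, so U is clopen.
Nontrivial clopen(s) exist: e.g. {52, 53}. So (X, τ) is disconnected.
Compute connected components by grouping points that agree on all clopens:
  component: {54}
  component: {52, 53}


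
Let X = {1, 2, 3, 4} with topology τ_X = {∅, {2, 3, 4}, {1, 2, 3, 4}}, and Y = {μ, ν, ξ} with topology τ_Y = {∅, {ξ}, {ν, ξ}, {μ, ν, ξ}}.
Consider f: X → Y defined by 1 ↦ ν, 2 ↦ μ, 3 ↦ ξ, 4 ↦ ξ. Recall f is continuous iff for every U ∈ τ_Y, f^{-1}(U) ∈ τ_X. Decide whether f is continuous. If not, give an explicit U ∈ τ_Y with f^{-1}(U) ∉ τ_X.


f is NOT continuous.

Compute f^{-1}(U) for each U ∈ τ_Y:
  U = ∅: f^{-1}(U) = ∅ ∈ τ_X ✓.
  U = {ξ}: f^{-1}(U) = {3, 4} ∉ τ_X ✗.
  U = {ν, ξ}: f^{-1}(U) = {1, 3, 4} ∉ τ_X ✗.
  U = {μ, ν, ξ}: f^{-1}(U) = {1, 2, 3, 4} ∈ τ_X ✓.
Found U = {ξ} with f^{-1}(U) = {3, 4} not in τ_X. Therefore f is NOT continuous.


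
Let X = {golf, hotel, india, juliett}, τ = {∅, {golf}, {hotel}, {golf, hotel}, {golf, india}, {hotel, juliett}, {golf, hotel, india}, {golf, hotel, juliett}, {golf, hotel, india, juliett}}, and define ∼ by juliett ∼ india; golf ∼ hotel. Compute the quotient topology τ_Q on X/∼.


X/∼ = {[golf=hotel], [india=juliett]}; |τ_Q| = 3.

Equivalence classes: [golf=hotel], [india=juliett].
Quotient map π: X → X/∼ sends golf ↦ [golf=hotel], hotel ↦ [golf=hotel], india ↦ [india=juliett], juliett ↦ [india=juliett].
For each subset V ⊆ X/∼, compute π^{-1}(V) ⊆ X and check whether π^{-1}(V) ∈ τ. V is open in τ_Q iff π^{-1}(V) ∈ τ.
  V = {}: π^{-1}(V) = ∅ ∈ τ ✓.
  V = {[golf=hotel]}: π^{-1}(V) = {golf, hotel} ∈ τ ✓.
  V = {[india=juliett]}: π^{-1}(V) = {india, juliett} ∉ τ ✗.
  V = {[golf=hotel], [india=juliett]}: π^{-1}(V) = {golf, hotel, india, juliett} ∈ τ ✓.
Open sets in the quotient: τ_Q = {{}, {[golf=hotel]}, {[golf=hotel], [india=juliett]}} (3 elements).


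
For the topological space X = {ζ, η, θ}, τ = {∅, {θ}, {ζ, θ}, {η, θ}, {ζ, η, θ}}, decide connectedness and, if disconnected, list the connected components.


(X, τ) is connected.

Find clopen sets (U ∈ τ with X ∖ U ∈ τ):
  U = ∅, X ∖ U = {ζ, η, θ} — both open, so U is clopen.
  U = {ζ, η, θ}, X ∖ U = ∅ — both open, so U is clopen.
Only trivial clopens (∅ and X) exist, so (X, τ) is connected.
Compute connected components by grouping points that agree on all clopens:
  component: {ζ, η, θ}


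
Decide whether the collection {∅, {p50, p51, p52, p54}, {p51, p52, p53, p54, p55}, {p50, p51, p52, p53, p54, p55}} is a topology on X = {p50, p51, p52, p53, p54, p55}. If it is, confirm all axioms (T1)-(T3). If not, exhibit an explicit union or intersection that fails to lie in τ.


τ is NOT a topology on X.

Axiom (T1): ∅ ∈ τ? Yes; X ∈ τ? Yes.
Axiom (T2/T3): check pairwise unions and intersections of members of τ.
Counterexample for (T3): {p50, p51, p52, p54} ∩ {p51, p52, p53, p54, p55} = {p51, p52, p54} ∉ τ. Therefore τ is NOT a topology.


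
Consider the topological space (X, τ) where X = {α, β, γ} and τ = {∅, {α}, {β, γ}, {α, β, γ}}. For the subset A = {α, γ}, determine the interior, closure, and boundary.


int(A) = {α}, cl(A) = {α, β, γ}, ∂A = {β, γ}.

Closed sets in (X, τ) are complements of opens:
  closed(X, τ) = {∅, {α}, {β, γ}, {α, β, γ}}.
int(A) = ⋃ {U ∈ τ : U ⊆ A}. Opens contained in A: ∅, {α}.
Taking the union of these: int(A) = {α}.
cl(A) = ⋂ {C closed : A ⊆ C}. Closed sets containing A: {α, β, γ}.
Intersecting these: cl(A) = {α, β, γ}.
∂A = cl(A) ∖ int(A) = {α, β, γ} ∖ {α} = {β, γ}.


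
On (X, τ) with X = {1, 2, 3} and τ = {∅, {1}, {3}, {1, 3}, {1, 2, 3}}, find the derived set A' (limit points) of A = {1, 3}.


A' = {2}

For each x ∈ X, list the open sets U ∈ τ with x ∈ U, then check whether U ∩ (A ∖ {x}) ≠ ∅ for every such U.
  x = 1: open {1} ∋ x has {1} ∩ (A ∖ {1}) = ∅, so x is NOT a limit point.
  x = 2: opens ∋ x are {1, 2, 3}; each meets A ∖ {2}, so x IS a limit point.
  x = 3: open {3} ∋ x has {3} ∩ (A ∖ {3}) = ∅, so x is NOT a limit point.
Collecting: A' = {2}.


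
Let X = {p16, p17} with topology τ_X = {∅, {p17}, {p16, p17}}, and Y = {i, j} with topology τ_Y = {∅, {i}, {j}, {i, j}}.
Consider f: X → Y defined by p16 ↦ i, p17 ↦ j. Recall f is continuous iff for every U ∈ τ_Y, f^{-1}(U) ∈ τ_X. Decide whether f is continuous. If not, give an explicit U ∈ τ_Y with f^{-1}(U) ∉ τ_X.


f is NOT continuous.

Compute f^{-1}(U) for each U ∈ τ_Y:
  U = ∅: f^{-1}(U) = ∅ ∈ τ_X ✓.
  U = {i}: f^{-1}(U) = {p16} ∉ τ_X ✗.
  U = {j}: f^{-1}(U) = {p17} ∈ τ_X ✓.
  U = {i, j}: f^{-1}(U) = {p16, p17} ∈ τ_X ✓.
Found U = {i} with f^{-1}(U) = {p16} not in τ_X. Therefore f is NOT continuous.


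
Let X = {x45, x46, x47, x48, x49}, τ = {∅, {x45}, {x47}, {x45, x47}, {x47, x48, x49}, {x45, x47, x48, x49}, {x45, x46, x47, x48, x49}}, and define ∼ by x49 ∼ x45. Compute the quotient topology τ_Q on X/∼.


X/∼ = {[x45=x49], [x46], [x47], [x48]}; |τ_Q| = 4.

Equivalence classes: [x45=x49], [x46], [x47], [x48].
Quotient map π: X → X/∼ sends x45 ↦ [x45=x49], x46 ↦ [x46], x47 ↦ [x47], x48 ↦ [x48], x49 ↦ [x45=x49].
For each subset V ⊆ X/∼, compute π^{-1}(V) ⊆ X and check whether π^{-1}(V) ∈ τ. V is open in τ_Q iff π^{-1}(V) ∈ τ.
  V = {}: π^{-1}(V) = ∅ ∈ τ ✓.
  V = {[x45=x49]}: π^{-1}(V) = {x45, x49} ∉ τ ✗.
  V = {[x46]}: π^{-1}(V) = {x46} ∉ τ ✗.
  V = {[x45=x49], [x46]}: π^{-1}(V) = {x45, x46, x49} ∉ τ ✗.
  V = {[x47]}: π^{-1}(V) = {x47} ∈ τ ✓.
  V = {[x45=x49], [x47]}: π^{-1}(V) = {x45, x47, x49} ∉ τ ✗.
  V = {[x46], [x47]}: π^{-1}(V) = {x46, x47} ∉ τ ✗.
  V = {[x45=x49], [x46], [x47]}: π^{-1}(V) = {x45, x46, x47, x49} ∉ τ ✗.
  V = {[x48]}: π^{-1}(V) = {x48} ∉ τ ✗.
  V = {[x45=x49], [x48]}: π^{-1}(V) = {x45, x48, x49} ∉ τ ✗.
  V = {[x46], [x48]}: π^{-1}(V) = {x46, x48} ∉ τ ✗.
  V = {[x45=x49], [x46], [x48]}: π^{-1}(V) = {x45, x46, x48, x49} ∉ τ ✗.
  V = {[x47], [x48]}: π^{-1}(V) = {x47, x48} ∉ τ ✗.
  V = {[x45=x49], [x47], [x48]}: π^{-1}(V) = {x45, x47, x48, x49} ∈ τ ✓.
  V = {[x46], [x47], [x48]}: π^{-1}(V) = {x46, x47, x48} ∉ τ ✗.
  V = {[x45=x49], [x46], [x47], [x48]}: π^{-1}(V) = {x45, x46, x47, x48, x49} ∈ τ ✓.
Open sets in the quotient: τ_Q = {{}, {[x47]}, {[x45=x49], [x47], [x48]}, {[x45=x49], [x46], [x47], [x48]}} (4 elements).


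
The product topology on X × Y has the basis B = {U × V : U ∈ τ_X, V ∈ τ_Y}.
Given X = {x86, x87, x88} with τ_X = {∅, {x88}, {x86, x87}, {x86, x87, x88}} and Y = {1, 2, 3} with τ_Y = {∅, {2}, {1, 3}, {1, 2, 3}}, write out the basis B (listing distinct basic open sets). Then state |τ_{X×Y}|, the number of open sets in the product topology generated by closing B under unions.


Basis B = {∅ × ∅, {x88} × {2}, {x86, x87} × {2}, {x88} × {1, 3}, {x86, x87, x88} × {2}, {x88} × {1, 2, 3}, {x86, x87} × {1, 3}, {x86, x87} × {1, 2, 3}, {x86, x87, x88} × {1, 3}, {x86, x87, x88} × {1, 2, 3}}; |τ_{X×Y}| = 16.

Enumerate products U × V with U ∈ τ_X, V ∈ τ_Y (deduplicated):
  ∅ × ∅ = {} (∅)
  {x88} × {2} = {(x88,2)}
  {x86, x87} × {2} = {(x86,2), (x87,2)}
  {x88} × {1, 3} = {(x88,1), (x88,3)}
  {x86, x87, x88} × {2} = {(x86,2), (x87,2), (x88,2)}
  {x88} × {1, 2, 3} = {(x88,1), (x88,2), (x88,3)}
  {x86, x87} × {1, 3} = {(x86,1), (x86,3), (x87,1), (x87,3)}
  {x86, x87} × {1, 2, 3} = {(x86,1), (x86,2), (x86,3), (x87,1), (x87,2), (x87,3)}
  {x86, x87, x88} × {1, 3} = {(x86,1), (x86,3), (x87,1), (x87,3), (x88,1), (x88,3)}
  {x86, x87, x88} × {1, 2, 3} = {(x86,1), (x86,2), (x86,3), (x87,1), (x87,2), (x87,3), (x88,1), (x88,2), (x88,3)}
These 10 distinct sets form the basis B.
Close under arbitrary unions to get τ_{X×Y}; counting gives |τ_{X×Y}| = 16.


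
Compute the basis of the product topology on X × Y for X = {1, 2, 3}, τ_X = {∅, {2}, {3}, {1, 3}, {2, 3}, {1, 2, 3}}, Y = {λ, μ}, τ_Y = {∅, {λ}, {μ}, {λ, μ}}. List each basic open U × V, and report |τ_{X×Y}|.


Basis B = {∅ × ∅, {2} × {λ}, {2} × {μ}, {3} × {λ}, {3} × {μ}, {1, 3} × {λ}, {1, 3} × {μ}, {2} × {λ, μ}, {2, 3} × {λ}, {2, 3} × {μ}, {3} × {λ, μ}, {1, 2, 3} × {λ}, {1, 2, 3} × {μ}, {1, 3} × {λ, μ}, {2, 3} × {λ, μ}, {1, 2, 3} × {λ, μ}}; |τ_{X×Y}| = 36.

Enumerate products U × V with U ∈ τ_X, V ∈ τ_Y (deduplicated):
  ∅ × ∅ = {} (∅)
  {2} × {λ} = {(2,λ)}
  {2} × {μ} = {(2,μ)}
  {3} × {λ} = {(3,λ)}
  {3} × {μ} = {(3,μ)}
  {1, 3} × {λ} = {(1,λ), (3,λ)}
  {1, 3} × {μ} = {(1,μ), (3,μ)}
  {2} × {λ, μ} = {(2,λ), (2,μ)}
  {2, 3} × {λ} = {(2,λ), (3,λ)}
  {2, 3} × {μ} = {(2,μ), (3,μ)}
  {3} × {λ, μ} = {(3,λ), (3,μ)}
  {1, 2, 3} × {λ} = {(1,λ), (2,λ), (3,λ)}
  {1, 2, 3} × {μ} = {(1,μ), (2,μ), (3,μ)}
  {1, 3} × {λ, μ} = {(1,λ), (1,μ), (3,λ), (3,μ)}
  {2, 3} × {λ, μ} = {(2,λ), (2,μ), (3,λ), (3,μ)}
  {1, 2, 3} × {λ, μ} = {(1,λ), (1,μ), (2,λ), (2,μ), (3,λ), (3,μ)}
These 16 distinct sets form the basis B.
Close under arbitrary unions to get τ_{X×Y}; counting gives |τ_{X×Y}| = 36.


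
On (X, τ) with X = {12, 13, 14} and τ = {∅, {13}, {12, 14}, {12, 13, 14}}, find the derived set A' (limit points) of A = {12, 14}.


A' = {12, 14}

For each x ∈ X, list the open sets U ∈ τ with x ∈ U, then check whether U ∩ (A ∖ {x}) ≠ ∅ for every such U.
  x = 12: opens ∋ x are {12, 14}, {12, 13, 14}; each meets A ∖ {12}, so x IS a limit point.
  x = 13: open {13} ∋ x has {13} ∩ (A ∖ {13}) = ∅, so x is NOT a limit point.
  x = 14: opens ∋ x are {12, 14}, {12, 13, 14}; each meets A ∖ {14}, so x IS a limit point.
Collecting: A' = {12, 14}.


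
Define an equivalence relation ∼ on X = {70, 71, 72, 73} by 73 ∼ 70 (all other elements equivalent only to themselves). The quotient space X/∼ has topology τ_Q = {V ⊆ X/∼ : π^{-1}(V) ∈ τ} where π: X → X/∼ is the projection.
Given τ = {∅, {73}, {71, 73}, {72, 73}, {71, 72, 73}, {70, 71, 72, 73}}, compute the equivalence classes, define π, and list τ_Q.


X/∼ = {[70=73], [71], [72]}; |τ_Q| = 2.

Equivalence classes: [70=73], [71], [72].
Quotient map π: X → X/∼ sends 70 ↦ [70=73], 71 ↦ [71], 72 ↦ [72], 73 ↦ [70=73].
For each subset V ⊆ X/∼, compute π^{-1}(V) ⊆ X and check whether π^{-1}(V) ∈ τ. V is open in τ_Q iff π^{-1}(V) ∈ τ.
  V = {}: π^{-1}(V) = ∅ ∈ τ ✓.
  V = {[70=73]}: π^{-1}(V) = {70, 73} ∉ τ ✗.
  V = {[71]}: π^{-1}(V) = {71} ∉ τ ✗.
  V = {[70=73], [71]}: π^{-1}(V) = {70, 71, 73} ∉ τ ✗.
  V = {[72]}: π^{-1}(V) = {72} ∉ τ ✗.
  V = {[70=73], [72]}: π^{-1}(V) = {70, 72, 73} ∉ τ ✗.
  V = {[71], [72]}: π^{-1}(V) = {71, 72} ∉ τ ✗.
  V = {[70=73], [71], [72]}: π^{-1}(V) = {70, 71, 72, 73} ∈ τ ✓.
Open sets in the quotient: τ_Q = {{}, {[70=73], [71], [72]}} (2 elements).


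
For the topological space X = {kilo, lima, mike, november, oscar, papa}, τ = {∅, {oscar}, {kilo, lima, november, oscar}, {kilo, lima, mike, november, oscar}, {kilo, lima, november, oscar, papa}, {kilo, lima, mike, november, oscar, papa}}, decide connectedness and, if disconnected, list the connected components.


(X, τ) is connected.

Find clopen sets (U ∈ τ with X ∖ U ∈ τ):
  U = ∅, X ∖ U = {kilo, lima, mike, november, oscar, papa} — both open, so U is clopen.
  U = {kilo, lima, mike, november, oscar, papa}, X ∖ U = ∅ — both open, so U is clopen.
Only trivial clopens (∅ and X) exist, so (X, τ) is connected.
Compute connected components by grouping points that agree on all clopens:
  component: {kilo, lima, mike, november, oscar, papa}


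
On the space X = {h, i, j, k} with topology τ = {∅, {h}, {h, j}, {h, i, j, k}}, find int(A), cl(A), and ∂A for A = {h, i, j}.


int(A) = {h, j}, cl(A) = {h, i, j, k}, ∂A = {i, k}.

Closed sets in (X, τ) are complements of opens:
  closed(X, τ) = {∅, {i, k}, {i, j, k}, {h, i, j, k}}.
int(A) = ⋃ {U ∈ τ : U ⊆ A}. Opens contained in A: ∅, {h}, {h, j}.
Taking the union of these: int(A) = {h, j}.
cl(A) = ⋂ {C closed : A ⊆ C}. Closed sets containing A: {h, i, j, k}.
Intersecting these: cl(A) = {h, i, j, k}.
∂A = cl(A) ∖ int(A) = {h, i, j, k} ∖ {h, j} = {i, k}.


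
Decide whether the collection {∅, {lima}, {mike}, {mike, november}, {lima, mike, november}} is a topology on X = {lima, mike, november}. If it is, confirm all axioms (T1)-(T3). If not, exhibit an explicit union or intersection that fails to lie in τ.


τ is NOT a topology on X.

Axiom (T1): ∅ ∈ τ? Yes; X ∈ τ? Yes.
Axiom (T2/T3): check pairwise unions and intersections of members of τ.
Counterexample for (T2): {lima} ∪ {mike} = {lima, mike} ∉ τ. Therefore τ is NOT a topology.


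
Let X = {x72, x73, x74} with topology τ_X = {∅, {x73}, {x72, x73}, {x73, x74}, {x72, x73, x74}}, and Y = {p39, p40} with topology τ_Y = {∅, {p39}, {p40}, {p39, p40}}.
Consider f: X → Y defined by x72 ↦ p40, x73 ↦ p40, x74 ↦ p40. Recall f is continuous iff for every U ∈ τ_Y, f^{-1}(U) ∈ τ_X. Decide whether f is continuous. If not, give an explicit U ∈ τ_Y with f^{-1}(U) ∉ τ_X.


f IS continuous.

Compute f^{-1}(U) for each U ∈ τ_Y:
  U = ∅: f^{-1}(U) = ∅ ∈ τ_X ✓.
  U = {p39}: f^{-1}(U) = ∅ ∈ τ_X ✓.
  U = {p40}: f^{-1}(U) = {x72, x73, x74} ∈ τ_X ✓.
  U = {p39, p40}: f^{-1}(U) = {x72, x73, x74} ∈ τ_X ✓.
Every preimage lies in τ_X, so f IS continuous.


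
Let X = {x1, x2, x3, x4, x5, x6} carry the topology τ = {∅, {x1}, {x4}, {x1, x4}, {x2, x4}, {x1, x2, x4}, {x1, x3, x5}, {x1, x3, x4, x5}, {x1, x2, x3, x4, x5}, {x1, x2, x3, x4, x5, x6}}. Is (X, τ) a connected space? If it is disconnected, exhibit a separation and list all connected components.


(X, τ) is connected.

Find clopen sets (U ∈ τ with X ∖ U ∈ τ):
  U = ∅, X ∖ U = {x1, x2, x3, x4, x5, x6} — both open, so U is clopen.
  U = {x1, x2, x3, x4, x5, x6}, X ∖ U = ∅ — both open, so U is clopen.
Only trivial clopens (∅ and X) exist, so (X, τ) is connected.
Compute connected components by grouping points that agree on all clopens:
  component: {x1, x2, x3, x4, x5, x6}


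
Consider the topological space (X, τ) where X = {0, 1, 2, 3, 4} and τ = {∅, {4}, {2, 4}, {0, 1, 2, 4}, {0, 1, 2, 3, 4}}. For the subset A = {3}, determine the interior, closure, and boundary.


int(A) = ∅, cl(A) = {3}, ∂A = {3}.

Closed sets in (X, τ) are complements of opens:
  closed(X, τ) = {∅, {3}, {0, 1, 3}, {0, 1, 2, 3}, {0, 1, 2, 3, 4}}.
int(A) = ⋃ {U ∈ τ : U ⊆ A}. Opens contained in A: ∅.
Taking the union of these: int(A) = ∅.
cl(A) = ⋂ {C closed : A ⊆ C}. Closed sets containing A: {3}, {0, 1, 3}, {0, 1, 2, 3}, {0, 1, 2, 3, 4}.
Intersecting these: cl(A) = {3}.
∂A = cl(A) ∖ int(A) = {3} ∖ ∅ = {3}.


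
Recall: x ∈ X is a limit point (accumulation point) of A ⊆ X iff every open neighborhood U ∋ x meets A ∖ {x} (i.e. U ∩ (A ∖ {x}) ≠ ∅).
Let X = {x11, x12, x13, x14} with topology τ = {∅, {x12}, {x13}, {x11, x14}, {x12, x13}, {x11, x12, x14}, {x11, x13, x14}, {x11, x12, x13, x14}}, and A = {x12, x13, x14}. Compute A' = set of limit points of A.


A' = {x11}

For each x ∈ X, list the open sets U ∈ τ with x ∈ U, then check whether U ∩ (A ∖ {x}) ≠ ∅ for every such U.
  x = x11: opens ∋ x are {x11, x14}, {x11, x12, x14}, {x11, x13, x14}, {x11, x12, x13, x14}; each meets A ∖ {x11}, so x IS a limit point.
  x = x12: open {x12} ∋ x has {x12} ∩ (A ∖ {x12}) = ∅, so x is NOT a limit point.
  x = x13: open {x13} ∋ x has {x13} ∩ (A ∖ {x13}) = ∅, so x is NOT a limit point.
  x = x14: open {x11, x14} ∋ x has {x11, x14} ∩ (A ∖ {x14}) = ∅, so x is NOT a limit point.
Collecting: A' = {x11}.


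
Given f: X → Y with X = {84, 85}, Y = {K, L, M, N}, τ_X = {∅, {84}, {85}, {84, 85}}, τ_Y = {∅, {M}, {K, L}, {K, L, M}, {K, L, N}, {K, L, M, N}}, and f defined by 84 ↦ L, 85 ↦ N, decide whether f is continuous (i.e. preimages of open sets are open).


f IS continuous.

Compute f^{-1}(U) for each U ∈ τ_Y:
  U = ∅: f^{-1}(U) = ∅ ∈ τ_X ✓.
  U = {M}: f^{-1}(U) = ∅ ∈ τ_X ✓.
  U = {K, L}: f^{-1}(U) = {84} ∈ τ_X ✓.
  U = {K, L, M}: f^{-1}(U) = {84} ∈ τ_X ✓.
  U = {K, L, N}: f^{-1}(U) = {84, 85} ∈ τ_X ✓.
  U = {K, L, M, N}: f^{-1}(U) = {84, 85} ∈ τ_X ✓.
Every preimage lies in τ_X, so f IS continuous.


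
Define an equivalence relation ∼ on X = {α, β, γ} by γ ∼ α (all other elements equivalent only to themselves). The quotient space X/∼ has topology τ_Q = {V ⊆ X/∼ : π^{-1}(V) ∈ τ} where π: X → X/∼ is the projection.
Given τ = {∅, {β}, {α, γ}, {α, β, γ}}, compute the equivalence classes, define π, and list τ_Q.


X/∼ = {[α=γ], [β]}; |τ_Q| = 4.

Equivalence classes: [α=γ], [β].
Quotient map π: X → X/∼ sends α ↦ [α=γ], β ↦ [β], γ ↦ [α=γ].
For each subset V ⊆ X/∼, compute π^{-1}(V) ⊆ X and check whether π^{-1}(V) ∈ τ. V is open in τ_Q iff π^{-1}(V) ∈ τ.
  V = {}: π^{-1}(V) = ∅ ∈ τ ✓.
  V = {[α=γ]}: π^{-1}(V) = {α, γ} ∈ τ ✓.
  V = {[β]}: π^{-1}(V) = {β} ∈ τ ✓.
  V = {[α=γ], [β]}: π^{-1}(V) = {α, β, γ} ∈ τ ✓.
Open sets in the quotient: τ_Q = {{}, {[α=γ]}, {[β]}, {[α=γ], [β]}} (4 elements).


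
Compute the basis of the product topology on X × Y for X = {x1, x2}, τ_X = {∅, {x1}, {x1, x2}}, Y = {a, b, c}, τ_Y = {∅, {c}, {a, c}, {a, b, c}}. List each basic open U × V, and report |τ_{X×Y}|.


Basis B = {∅ × ∅, {x1} × {c}, {x1} × {a, c}, {x1, x2} × {c}, {x1} × {a, b, c}, {x1, x2} × {a, c}, {x1, x2} × {a, b, c}}; |τ_{X×Y}| = 10.

Enumerate products U × V with U ∈ τ_X, V ∈ τ_Y (deduplicated):
  ∅ × ∅ = {} (∅)
  {x1} × {c} = {(x1,c)}
  {x1} × {a, c} = {(x1,a), (x1,c)}
  {x1, x2} × {c} = {(x1,c), (x2,c)}
  {x1} × {a, b, c} = {(x1,a), (x1,b), (x1,c)}
  {x1, x2} × {a, c} = {(x1,a), (x1,c), (x2,a), (x2,c)}
  {x1, x2} × {a, b, c} = {(x1,a), (x1,b), (x1,c), (x2,a), (x2,b), (x2,c)}
These 7 distinct sets form the basis B.
Close under arbitrary unions to get τ_{X×Y}; counting gives |τ_{X×Y}| = 10.


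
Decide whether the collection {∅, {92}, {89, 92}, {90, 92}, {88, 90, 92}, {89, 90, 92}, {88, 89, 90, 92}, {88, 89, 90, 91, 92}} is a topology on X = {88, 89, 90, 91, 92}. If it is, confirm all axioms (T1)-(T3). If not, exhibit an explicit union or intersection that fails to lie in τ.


τ IS a topology on X.

Axiom (T1): ∅ ∈ τ? Yes; X ∈ τ? Yes.
Axiom (T2/T3): check pairwise unions and intersections of members of τ.
All pairwise intersections and unions checked — each lies in τ. Therefore τ satisfies (T1), (T2), (T3): it IS a topology on X.
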